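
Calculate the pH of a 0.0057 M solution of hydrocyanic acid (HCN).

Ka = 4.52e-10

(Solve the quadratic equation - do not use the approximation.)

x² + Ka×x - Ka×C = 0. Using quadratic formula: [H⁺] = 1.6049e-06

pH = 5.79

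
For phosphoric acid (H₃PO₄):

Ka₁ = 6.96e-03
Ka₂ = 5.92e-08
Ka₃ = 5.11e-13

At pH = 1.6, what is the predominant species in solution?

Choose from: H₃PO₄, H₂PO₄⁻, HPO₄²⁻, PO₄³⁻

pKa₁ = 2.16, pKa₂ = 7.23, pKa₃ = 12.29. For a polyprotic acid the predominant species crosses at each pKa: below pKa_n the protonated form dominates, above it the deprotonated form does. At pH = 1.6, the predominant species is H₃PO₄.

H₃PO₄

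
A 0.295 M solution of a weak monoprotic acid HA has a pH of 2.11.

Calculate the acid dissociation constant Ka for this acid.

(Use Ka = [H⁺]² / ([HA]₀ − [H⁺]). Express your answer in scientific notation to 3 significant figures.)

[H⁺] = 10^(−pH) = 10^(−2.11) = 7.762e-03 M. For HA ⇌ H⁺ + A⁻, Ka = [H⁺][A⁻]/[HA] = [H⁺]² / ([HA]₀ − [H⁺]) = (7.762e-03)² / (0.295 − 7.762e-03) = 2.10e-04.

K_a = 2.10e-04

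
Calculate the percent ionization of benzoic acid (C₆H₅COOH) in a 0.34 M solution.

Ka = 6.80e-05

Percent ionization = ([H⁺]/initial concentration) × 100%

Using Ka equilibrium: x² + Ka×x - Ka×C = 0. Solving: [H⁺] = 4.7744e-03. Percent = (4.7744e-03/0.34) × 100

Percent ionization = 1.4%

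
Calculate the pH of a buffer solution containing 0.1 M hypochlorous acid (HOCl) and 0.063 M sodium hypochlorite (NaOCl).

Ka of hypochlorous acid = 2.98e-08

pKa = -log(2.98e-08) = 7.53. pH = pKa + log([A⁻]/[HA]) = 7.53 + log(0.063/0.1)

pH = 7.33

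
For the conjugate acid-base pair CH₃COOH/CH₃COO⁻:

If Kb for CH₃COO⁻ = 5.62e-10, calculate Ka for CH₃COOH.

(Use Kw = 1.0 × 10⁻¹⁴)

For a conjugate pair Ka × Kb = Kw, so Ka = Kw/Kb = 1.0 × 10⁻¹⁴ / 5.62e-10 = 1.78e-05.

K_a = 1.78e-05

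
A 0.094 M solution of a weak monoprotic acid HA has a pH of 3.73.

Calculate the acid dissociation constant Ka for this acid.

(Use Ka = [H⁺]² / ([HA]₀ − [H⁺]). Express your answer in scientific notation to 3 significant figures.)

[H⁺] = 10^(−pH) = 10^(−3.73) = 1.862e-04 M. For HA ⇌ H⁺ + A⁻, Ka = [H⁺][A⁻]/[HA] = [H⁺]² / ([HA]₀ − [H⁺]) = (1.862e-04)² / (0.094 − 1.862e-04) = 3.70e-07.

K_a = 3.70e-07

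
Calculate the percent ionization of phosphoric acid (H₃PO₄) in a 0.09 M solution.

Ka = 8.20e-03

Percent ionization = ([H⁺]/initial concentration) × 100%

Using Ka equilibrium: x² + Ka×x - Ka×C = 0. Solving: [H⁺] = 2.3374e-02. Percent = (2.3374e-02/0.09) × 100

Percent ionization = 26%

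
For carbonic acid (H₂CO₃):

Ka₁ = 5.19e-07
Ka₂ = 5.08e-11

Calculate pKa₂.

pKa₂ = -log(Ka₂) = -log(5.08e-11) = 10.29.

pK_{a2} = 10.29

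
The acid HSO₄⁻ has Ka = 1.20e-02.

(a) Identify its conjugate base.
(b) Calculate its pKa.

(a) The conjugate base is formed by removing one H⁺ from HSO₄⁻, giving SO₄²⁻. (b) pKa = -log(Ka) = -log(1.20e-02) = 1.92.

Conjugate base: SO₄²⁻; pK_a = 1.92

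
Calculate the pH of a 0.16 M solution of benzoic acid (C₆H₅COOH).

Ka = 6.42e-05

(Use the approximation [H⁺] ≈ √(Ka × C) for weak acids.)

[H⁺] = √(Ka × C) = √(6.42e-05 × 0.16) = 3.2050e-03. pH = -log(3.2050e-03)

pH = 2.49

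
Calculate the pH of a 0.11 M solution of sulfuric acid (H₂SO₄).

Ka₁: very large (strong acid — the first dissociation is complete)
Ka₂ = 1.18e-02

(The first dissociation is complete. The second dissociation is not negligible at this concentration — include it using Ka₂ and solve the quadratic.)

First dissociation is complete: [H⁺]₀ = [HSO₄⁻]₀ = C = 0.11 M. Second dissociation HSO₄⁻ ⇌ H⁺ + SO₄²⁻: let x = [SO₄²⁻]. Ka₂ = (C + x)·x / (C − x) = 1.18e-02 → x² + (C + Ka₂)·x − Ka₂·C = 0 → x² + 0.12180·x − 1.298e-03 = 0. x = (−0.12180 + √(0.12180² + 4 × 1.298e-03)) / 2 = 9.8588e-03 M. [H⁺] = C + x = 0.11 + 9.8588e-03 = 1.1986e-01 M. pH = -log(1.1986e-01) = 0.92.

pH = 0.92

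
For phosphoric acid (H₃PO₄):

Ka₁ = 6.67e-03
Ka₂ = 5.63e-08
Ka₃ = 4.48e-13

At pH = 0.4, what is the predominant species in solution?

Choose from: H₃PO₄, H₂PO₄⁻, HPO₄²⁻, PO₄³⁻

pKa₁ = 2.18, pKa₂ = 7.25, pKa₃ = 12.35. For a polyprotic acid the predominant species crosses at each pKa: below pKa_n the protonated form dominates, above it the deprotonated form does. At pH = 0.4, the predominant species is H₃PO₄.

H₃PO₄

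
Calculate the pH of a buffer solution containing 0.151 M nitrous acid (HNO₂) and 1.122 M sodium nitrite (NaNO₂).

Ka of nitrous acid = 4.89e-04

pKa = -log(4.89e-04) = 3.31. pH = pKa + log([A⁻]/[HA]) = 3.31 + log(1.122/0.151)

pH = 4.18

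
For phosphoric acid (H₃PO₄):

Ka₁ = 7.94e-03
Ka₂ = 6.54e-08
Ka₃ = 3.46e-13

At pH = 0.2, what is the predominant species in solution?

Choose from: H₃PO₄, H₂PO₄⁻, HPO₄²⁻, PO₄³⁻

pKa₁ = 2.10, pKa₂ = 7.18, pKa₃ = 12.46. For a polyprotic acid the predominant species crosses at each pKa: below pKa_n the protonated form dominates, above it the deprotonated form does. At pH = 0.2, the predominant species is H₃PO₄.

H₃PO₄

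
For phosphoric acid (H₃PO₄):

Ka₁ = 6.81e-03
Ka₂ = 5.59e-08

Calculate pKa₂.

pKa₂ = -log(Ka₂) = -log(5.59e-08) = 7.25.

pK_{a2} = 7.25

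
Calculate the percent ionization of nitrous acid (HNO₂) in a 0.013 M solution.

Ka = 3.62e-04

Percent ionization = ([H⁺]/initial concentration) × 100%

Using Ka equilibrium: x² + Ka×x - Ka×C = 0. Solving: [H⁺] = 1.9959e-03. Percent = (1.9959e-03/0.013) × 100

Percent ionization = 15.4%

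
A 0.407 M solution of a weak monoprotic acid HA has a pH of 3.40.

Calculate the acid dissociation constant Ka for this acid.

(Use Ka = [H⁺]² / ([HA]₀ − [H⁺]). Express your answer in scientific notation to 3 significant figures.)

[H⁺] = 10^(−pH) = 10^(−3.40) = 3.981e-04 M. For HA ⇌ H⁺ + A⁻, Ka = [H⁺][A⁻]/[HA] = [H⁺]² / ([HA]₀ − [H⁺]) = (3.981e-04)² / (0.407 − 3.981e-04) = 3.90e-07.

K_a = 3.90e-07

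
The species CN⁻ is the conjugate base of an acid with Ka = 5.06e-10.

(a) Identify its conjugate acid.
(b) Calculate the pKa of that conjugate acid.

(a) The conjugate acid is formed by adding one H⁺ to CN⁻, giving HCN. (b) pKa = -log(Ka) = -log(5.06e-10) = 9.30.

Conjugate acid: HCN; pK_a = 9.30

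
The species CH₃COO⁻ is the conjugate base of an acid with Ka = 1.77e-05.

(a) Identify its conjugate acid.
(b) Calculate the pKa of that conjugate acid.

(a) The conjugate acid is formed by adding one H⁺ to CH₃COO⁻, giving CH₃COOH. (b) pKa = -log(Ka) = -log(1.77e-05) = 4.75.

Conjugate acid: CH₃COOH; pK_a = 4.75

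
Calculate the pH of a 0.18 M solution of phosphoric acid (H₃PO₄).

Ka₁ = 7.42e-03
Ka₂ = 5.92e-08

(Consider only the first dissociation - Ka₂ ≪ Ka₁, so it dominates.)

First dissociation dominates. From Ka₁ = [H⁺][HA⁻]/[H₂A], x² + Ka₁·x − Ka₁·C = 0 with C = 0.18 M and Ka₁ = 7.42e-03. Solving: [H⁺] = (−Ka₁ + √(Ka₁² + 4·Ka₁·C)) / 2 = 3.3024e-02 M. pH = -log(3.3024e-02) = 1.48.

pH = 1.48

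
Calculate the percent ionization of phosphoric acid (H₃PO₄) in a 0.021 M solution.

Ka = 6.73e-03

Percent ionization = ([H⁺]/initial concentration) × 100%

Using Ka equilibrium: x² + Ka×x - Ka×C = 0. Solving: [H⁺] = 8.9903e-03. Percent = (8.9903e-03/0.021) × 100

Percent ionization = 42.8%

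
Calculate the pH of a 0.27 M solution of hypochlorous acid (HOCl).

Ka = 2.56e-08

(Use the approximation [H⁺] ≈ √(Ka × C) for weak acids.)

[H⁺] = √(Ka × C) = √(2.56e-08 × 0.27) = 8.3138e-05. pH = -log(8.3138e-05)

pH = 4.08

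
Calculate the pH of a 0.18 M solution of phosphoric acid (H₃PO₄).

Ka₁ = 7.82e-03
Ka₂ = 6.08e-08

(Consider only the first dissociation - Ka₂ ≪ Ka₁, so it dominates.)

First dissociation dominates. From Ka₁ = [H⁺][HA⁻]/[H₂A], x² + Ka₁·x − Ka₁·C = 0 with C = 0.18 M and Ka₁ = 7.82e-03. Solving: [H⁺] = (−Ka₁ + √(Ka₁² + 4·Ka₁·C)) / 2 = 3.3811e-02 M. pH = -log(3.3811e-02) = 1.47.

pH = 1.47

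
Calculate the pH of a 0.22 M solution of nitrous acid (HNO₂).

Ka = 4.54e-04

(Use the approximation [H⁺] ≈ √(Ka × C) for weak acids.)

[H⁺] = √(Ka × C) = √(4.54e-04 × 0.22) = 9.9940e-03. pH = -log(9.9940e-03)

pH = 2.00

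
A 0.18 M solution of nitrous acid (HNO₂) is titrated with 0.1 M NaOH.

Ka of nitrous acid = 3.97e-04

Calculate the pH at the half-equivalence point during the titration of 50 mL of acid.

At half-equivalence [HA] = [A⁻], so Henderson-Hasselbalch gives pH = pKa = -log(3.97e-04) = 3.40.

pH = pKa = 3.40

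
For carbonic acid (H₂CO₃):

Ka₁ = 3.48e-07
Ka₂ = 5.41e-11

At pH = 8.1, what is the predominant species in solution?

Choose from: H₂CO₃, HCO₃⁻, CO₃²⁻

pKa₁ = 6.46, pKa₂ = 10.27. For a polyprotic acid the predominant species crosses at each pKa: below pKa_n the protonated form dominates, above it the deprotonated form does. At pH = 8.1, the predominant species is HCO₃⁻.

HCO₃⁻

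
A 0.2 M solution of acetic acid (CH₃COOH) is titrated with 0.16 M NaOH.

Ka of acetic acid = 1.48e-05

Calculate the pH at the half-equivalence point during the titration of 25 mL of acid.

At half-equivalence [HA] = [A⁻], so Henderson-Hasselbalch gives pH = pKa = -log(1.48e-05) = 4.83.

pH = pKa = 4.83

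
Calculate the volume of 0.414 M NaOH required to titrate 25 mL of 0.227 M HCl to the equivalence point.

At equivalence: moles acid = moles base. moles HCl = 0.227 × 25/1000 = 0.005675 mol. V_base = moles / 0.414 × 1000 = 13.7 mL.

V_{base} = 13.7 mL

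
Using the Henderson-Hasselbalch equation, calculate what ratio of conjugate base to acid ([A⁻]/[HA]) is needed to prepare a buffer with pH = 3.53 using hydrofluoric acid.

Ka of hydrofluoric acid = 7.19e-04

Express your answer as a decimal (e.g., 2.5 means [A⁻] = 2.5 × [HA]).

pKa = -log(7.19e-04) = 3.1433. pH = pKa + log([A⁻]/[HA]), so log([A⁻]/[HA]) = pH − pKa = 3.53 − 3.1433 = 0.3867. [A⁻]/[HA] = 10^(0.3867) = 2.44

[A⁻]/[HA] = 2.44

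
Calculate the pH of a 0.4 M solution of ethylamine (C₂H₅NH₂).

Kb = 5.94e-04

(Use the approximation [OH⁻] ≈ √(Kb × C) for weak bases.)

[OH⁻] = √(Kb × C) = √(5.94e-04 × 0.4) = 1.5414e-02. pOH = 1.81, pH = 14 - pOH

pH = 12.19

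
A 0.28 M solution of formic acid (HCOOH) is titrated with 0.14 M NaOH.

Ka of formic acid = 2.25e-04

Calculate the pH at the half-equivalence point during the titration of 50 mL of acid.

At half-equivalence [HA] = [A⁻], so Henderson-Hasselbalch gives pH = pKa = -log(2.25e-04) = 3.65.

pH = pKa = 3.65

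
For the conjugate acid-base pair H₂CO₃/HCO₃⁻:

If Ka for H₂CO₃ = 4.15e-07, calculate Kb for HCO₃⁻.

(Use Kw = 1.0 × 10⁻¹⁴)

For a conjugate pair Ka × Kb = Kw, so Kb = Kw/Ka = 1.0 × 10⁻¹⁴ / 4.15e-07 = 2.41e-08.

K_b = 2.41e-08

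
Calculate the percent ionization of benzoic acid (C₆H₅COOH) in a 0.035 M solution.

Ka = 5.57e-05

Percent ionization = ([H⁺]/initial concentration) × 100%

Using Ka equilibrium: x² + Ka×x - Ka×C = 0. Solving: [H⁺] = 1.3687e-03. Percent = (1.3687e-03/0.035) × 100

Percent ionization = 3.91%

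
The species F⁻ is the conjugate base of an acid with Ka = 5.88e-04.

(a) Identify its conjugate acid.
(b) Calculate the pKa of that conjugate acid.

(a) The conjugate acid is formed by adding one H⁺ to F⁻, giving HF. (b) pKa = -log(Ka) = -log(5.88e-04) = 3.23.

Conjugate acid: HF; pK_a = 3.23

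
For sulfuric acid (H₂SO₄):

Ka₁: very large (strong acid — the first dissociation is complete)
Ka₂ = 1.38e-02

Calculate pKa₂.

pKa₂ = -log(Ka₂) = -log(1.38e-02) = 1.86.

pK_{a2} = 1.86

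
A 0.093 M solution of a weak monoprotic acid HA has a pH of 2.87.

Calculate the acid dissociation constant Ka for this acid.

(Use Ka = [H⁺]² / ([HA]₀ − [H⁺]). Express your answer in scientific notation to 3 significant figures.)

[H⁺] = 10^(−pH) = 10^(−2.87) = 1.349e-03 M. For HA ⇌ H⁺ + A⁻, Ka = [H⁺][A⁻]/[HA] = [H⁺]² / ([HA]₀ − [H⁺]) = (1.349e-03)² / (0.093 − 1.349e-03) = 1.99e-05.

K_a = 1.99e-05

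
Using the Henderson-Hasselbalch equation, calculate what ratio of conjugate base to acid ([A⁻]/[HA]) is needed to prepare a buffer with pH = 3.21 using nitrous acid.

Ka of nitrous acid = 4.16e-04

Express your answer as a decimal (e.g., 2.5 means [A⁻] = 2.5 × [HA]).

pKa = -log(4.16e-04) = 3.3809. pH = pKa + log([A⁻]/[HA]), so log([A⁻]/[HA]) = pH − pKa = 3.21 − 3.3809 = -0.1709. [A⁻]/[HA] = 10^(-0.1709) = 0.675

[A⁻]/[HA] = 0.675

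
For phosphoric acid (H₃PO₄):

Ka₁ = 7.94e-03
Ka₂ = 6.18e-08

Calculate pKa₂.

pKa₂ = -log(Ka₂) = -log(6.18e-08) = 7.21.

pK_{a2} = 7.21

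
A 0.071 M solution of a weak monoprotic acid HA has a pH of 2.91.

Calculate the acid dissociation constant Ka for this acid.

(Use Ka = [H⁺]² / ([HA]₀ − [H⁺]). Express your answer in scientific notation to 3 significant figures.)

[H⁺] = 10^(−pH) = 10^(−2.91) = 1.230e-03 M. For HA ⇌ H⁺ + A⁻, Ka = [H⁺][A⁻]/[HA] = [H⁺]² / ([HA]₀ − [H⁺]) = (1.230e-03)² / (0.071 − 1.230e-03) = 2.17e-05.

K_a = 2.17e-05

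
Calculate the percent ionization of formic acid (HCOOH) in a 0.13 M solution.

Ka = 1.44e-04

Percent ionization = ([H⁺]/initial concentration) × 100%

Using Ka equilibrium: x² + Ka×x - Ka×C = 0. Solving: [H⁺] = 4.2553e-03. Percent = (4.2553e-03/0.13) × 100

Percent ionization = 3.27%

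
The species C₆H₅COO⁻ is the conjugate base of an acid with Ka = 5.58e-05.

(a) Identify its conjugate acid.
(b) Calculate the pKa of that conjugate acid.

(a) The conjugate acid is formed by adding one H⁺ to C₆H₅COO⁻, giving C₆H₅COOH. (b) pKa = -log(Ka) = -log(5.58e-05) = 4.25.

Conjugate acid: C₆H₅COOH; pK_a = 4.25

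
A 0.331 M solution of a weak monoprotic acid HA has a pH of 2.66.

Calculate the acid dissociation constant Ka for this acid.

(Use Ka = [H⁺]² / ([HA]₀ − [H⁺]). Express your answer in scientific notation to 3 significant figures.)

[H⁺] = 10^(−pH) = 10^(−2.66) = 2.188e-03 M. For HA ⇌ H⁺ + A⁻, Ka = [H⁺][A⁻]/[HA] = [H⁺]² / ([HA]₀ − [H⁺]) = (2.188e-03)² / (0.331 − 2.188e-03) = 1.46e-05.

K_a = 1.46e-05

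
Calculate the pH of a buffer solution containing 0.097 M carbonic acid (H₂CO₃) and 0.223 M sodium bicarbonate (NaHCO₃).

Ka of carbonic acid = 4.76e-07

pKa = -log(4.76e-07) = 6.32. pH = pKa + log([A⁻]/[HA]) = 6.32 + log(0.223/0.097)

pH = 6.68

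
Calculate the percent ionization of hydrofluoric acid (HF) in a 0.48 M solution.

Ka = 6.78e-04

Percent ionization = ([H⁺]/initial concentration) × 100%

Using Ka equilibrium: x² + Ka×x - Ka×C = 0. Solving: [H⁺] = 1.7704e-02. Percent = (1.7704e-02/0.48) × 100

Percent ionization = 3.69%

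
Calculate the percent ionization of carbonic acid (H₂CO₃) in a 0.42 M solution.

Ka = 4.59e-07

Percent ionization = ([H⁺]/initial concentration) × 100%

Using Ka equilibrium: x² + Ka×x - Ka×C = 0. Solving: [H⁺] = 4.3884e-04. Percent = (4.3884e-04/0.42) × 100

Percent ionization = 0.104%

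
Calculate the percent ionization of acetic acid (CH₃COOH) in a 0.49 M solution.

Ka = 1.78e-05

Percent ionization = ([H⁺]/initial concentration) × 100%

Using Ka equilibrium: x² + Ka×x - Ka×C = 0. Solving: [H⁺] = 2.9444e-03. Percent = (2.9444e-03/0.49) × 100

Percent ionization = 0.601%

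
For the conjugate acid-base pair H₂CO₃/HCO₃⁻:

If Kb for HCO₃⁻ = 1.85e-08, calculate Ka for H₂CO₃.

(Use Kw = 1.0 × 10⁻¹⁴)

For a conjugate pair Ka × Kb = Kw, so Ka = Kw/Kb = 1.0 × 10⁻¹⁴ / 1.85e-08 = 5.41e-07.

K_a = 5.41e-07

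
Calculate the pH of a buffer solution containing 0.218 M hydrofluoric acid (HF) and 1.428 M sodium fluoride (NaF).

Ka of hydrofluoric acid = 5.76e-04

pKa = -log(5.76e-04) = 3.24. pH = pKa + log([A⁻]/[HA]) = 3.24 + log(1.428/0.218)

pH = 4.06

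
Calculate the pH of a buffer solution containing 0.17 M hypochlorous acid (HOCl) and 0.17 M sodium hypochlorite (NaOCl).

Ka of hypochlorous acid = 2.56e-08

pKa = -log(2.56e-08) = 7.59. pH = pKa + log([A⁻]/[HA]) = 7.59 + log(0.17/0.17)

pH = 7.59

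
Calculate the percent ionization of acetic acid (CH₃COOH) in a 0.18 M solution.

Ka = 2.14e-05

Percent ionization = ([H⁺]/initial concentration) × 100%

Using Ka equilibrium: x² + Ka×x - Ka×C = 0. Solving: [H⁺] = 1.9520e-03. Percent = (1.9520e-03/0.18) × 100

Percent ionization = 1.08%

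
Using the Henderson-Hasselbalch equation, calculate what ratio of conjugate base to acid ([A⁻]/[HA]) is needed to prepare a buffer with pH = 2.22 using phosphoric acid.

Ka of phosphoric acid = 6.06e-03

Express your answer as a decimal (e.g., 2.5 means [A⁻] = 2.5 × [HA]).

pKa = -log(6.06e-03) = 2.2175. pH = pKa + log([A⁻]/[HA]), so log([A⁻]/[HA]) = pH − pKa = 2.22 − 2.2175 = 0.0025. [A⁻]/[HA] = 10^(0.0025) = 1.01

[A⁻]/[HA] = 1.01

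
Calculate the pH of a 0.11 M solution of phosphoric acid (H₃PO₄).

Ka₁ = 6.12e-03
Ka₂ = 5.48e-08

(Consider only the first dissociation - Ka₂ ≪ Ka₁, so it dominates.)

First dissociation dominates. From Ka₁ = [H⁺][HA⁻]/[H₂A], x² + Ka₁·x − Ka₁·C = 0 with C = 0.11 M and Ka₁ = 6.12e-03. Solving: [H⁺] = (−Ka₁ + √(Ka₁² + 4·Ka₁·C)) / 2 = 2.3066e-02 M. pH = -log(2.3066e-02) = 1.64.

pH = 1.64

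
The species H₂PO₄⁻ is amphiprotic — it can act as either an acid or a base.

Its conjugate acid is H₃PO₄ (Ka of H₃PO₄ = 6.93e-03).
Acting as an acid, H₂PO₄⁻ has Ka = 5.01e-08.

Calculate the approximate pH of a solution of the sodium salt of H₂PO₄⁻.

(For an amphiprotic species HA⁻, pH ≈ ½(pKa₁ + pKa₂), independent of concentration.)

pKa₁ = -log(6.93e-03) = 2.16; pKa₂ = -log(5.01e-08) = 7.30. For an amphiprotic species, pH ≈ ½(pKa₁ + pKa₂) = ½(2.16 + 7.30) = 4.73.

pH = 4.73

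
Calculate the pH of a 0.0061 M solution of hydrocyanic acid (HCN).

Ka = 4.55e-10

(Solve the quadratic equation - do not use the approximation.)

x² + Ka×x - Ka×C = 0. Using quadratic formula: [H⁺] = 1.6658e-06

pH = 5.78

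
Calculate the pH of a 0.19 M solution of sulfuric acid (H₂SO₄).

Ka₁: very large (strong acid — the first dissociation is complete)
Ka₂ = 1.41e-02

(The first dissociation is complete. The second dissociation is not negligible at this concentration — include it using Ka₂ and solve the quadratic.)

First dissociation is complete: [H⁺]₀ = [HSO₄⁻]₀ = C = 0.19 M. Second dissociation HSO₄⁻ ⇌ H⁺ + SO₄²⁻: let x = [SO₄²⁻]. Ka₂ = (C + x)·x / (C − x) = 1.41e-02 → x² + (C + Ka₂)·x − Ka₂·C = 0 → x² + 0.20410·x − 2.679e-03 = 0. x = (−0.20410 + √(0.20410² + 4 × 2.679e-03)) / 2 = 1.2376e-02 M. [H⁺] = C + x = 0.19 + 1.2376e-02 = 2.0238e-01 M. pH = -log(2.0238e-01) = 0.69.

pH = 0.69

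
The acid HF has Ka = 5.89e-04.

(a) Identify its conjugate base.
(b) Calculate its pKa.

(a) The conjugate base is formed by removing one H⁺ from HF, giving F⁻. (b) pKa = -log(Ka) = -log(5.89e-04) = 3.23.

Conjugate base: F⁻; pK_a = 3.23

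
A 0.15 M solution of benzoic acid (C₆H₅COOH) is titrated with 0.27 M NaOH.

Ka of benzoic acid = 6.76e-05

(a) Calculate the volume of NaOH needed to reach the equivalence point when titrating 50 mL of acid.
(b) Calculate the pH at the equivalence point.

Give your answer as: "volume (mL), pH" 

moles acid = 0.15 × 50/1000 = 0.0075 mol; V_base = moles/0.27 × 1000 = 27.8 mL. At equivalence only the conjugate base is present: [A⁻] = 0.0075/0.078 = 9.6429e-02 M. Kb = Kw/Ka = 1.48e-10; [OH⁻] = √(Kb × [A⁻]) = 3.7768e-06; pOH = 5.42; pH = 14 - pOH = 8.58.

V = 27.8 mL, pH = 8.58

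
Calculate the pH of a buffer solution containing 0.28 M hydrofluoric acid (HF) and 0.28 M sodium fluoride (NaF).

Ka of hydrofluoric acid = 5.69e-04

pKa = -log(5.69e-04) = 3.24. pH = pKa + log([A⁻]/[HA]) = 3.24 + log(0.28/0.28)

pH = 3.24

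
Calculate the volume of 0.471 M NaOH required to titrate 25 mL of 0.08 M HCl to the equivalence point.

At equivalence: moles acid = moles base. moles HCl = 0.08 × 25/1000 = 0.002 mol. V_base = moles / 0.471 × 1000 = 4.2 mL.

V_{base} = 4.2 mL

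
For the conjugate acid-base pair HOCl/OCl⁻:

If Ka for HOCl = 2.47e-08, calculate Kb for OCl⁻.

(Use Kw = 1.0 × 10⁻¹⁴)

For a conjugate pair Ka × Kb = Kw, so Kb = Kw/Ka = 1.0 × 10⁻¹⁴ / 2.47e-08 = 4.05e-07.

K_b = 4.05e-07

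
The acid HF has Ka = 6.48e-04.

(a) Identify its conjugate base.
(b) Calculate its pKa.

(a) The conjugate base is formed by removing one H⁺ from HF, giving F⁻. (b) pKa = -log(Ka) = -log(6.48e-04) = 3.19.

Conjugate base: F⁻; pK_a = 3.19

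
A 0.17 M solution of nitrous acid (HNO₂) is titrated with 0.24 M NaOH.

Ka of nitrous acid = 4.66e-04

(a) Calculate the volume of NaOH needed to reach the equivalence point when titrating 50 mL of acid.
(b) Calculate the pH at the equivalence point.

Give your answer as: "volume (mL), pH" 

moles acid = 0.17 × 50/1000 = 0.0085 mol; V_base = moles/0.24 × 1000 = 35.4 mL. At equivalence only the conjugate base is present: [A⁻] = 0.0085/0.085 = 9.9512e-02 M. Kb = Kw/Ka = 2.15e-11; [OH⁻] = √(Kb × [A⁻]) = 1.4613e-06; pOH = 5.84; pH = 14 - pOH = 8.16.

V = 35.4 mL, pH = 8.16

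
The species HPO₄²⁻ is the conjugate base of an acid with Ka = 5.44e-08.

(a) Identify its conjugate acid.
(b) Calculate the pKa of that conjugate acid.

(a) The conjugate acid is formed by adding one H⁺ to HPO₄²⁻, giving H₂PO₄⁻. (b) pKa = -log(Ka) = -log(5.44e-08) = 7.26.

Conjugate acid: H₂PO₄⁻; pK_a = 7.26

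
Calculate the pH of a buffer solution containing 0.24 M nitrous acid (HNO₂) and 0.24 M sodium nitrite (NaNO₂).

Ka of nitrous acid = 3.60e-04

pKa = -log(3.60e-04) = 3.44. pH = pKa + log([A⁻]/[HA]) = 3.44 + log(0.24/0.24)

pH = 3.44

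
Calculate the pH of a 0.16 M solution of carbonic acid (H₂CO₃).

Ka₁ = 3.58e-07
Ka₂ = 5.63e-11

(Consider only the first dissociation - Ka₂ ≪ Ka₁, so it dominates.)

First dissociation dominates. From Ka₁ = [H⁺][HA⁻]/[H₂A], x² + Ka₁·x − Ka₁·C = 0 with C = 0.16 M and Ka₁ = 3.58e-07. Solving: [H⁺] = (−Ka₁ + √(Ka₁² + 4·Ka₁·C)) / 2 = 2.3915e-04 M. pH = -log(2.3915e-04) = 3.62.

pH = 3.62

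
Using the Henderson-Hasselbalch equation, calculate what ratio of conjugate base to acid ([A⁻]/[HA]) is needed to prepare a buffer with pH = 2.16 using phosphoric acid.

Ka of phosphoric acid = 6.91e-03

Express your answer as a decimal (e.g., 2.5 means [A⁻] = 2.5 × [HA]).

pKa = -log(6.91e-03) = 2.1605. pH = pKa + log([A⁻]/[HA]), so log([A⁻]/[HA]) = pH − pKa = 2.16 − 2.1605 = -0.0005. [A⁻]/[HA] = 10^(-0.0005) = 0.999

[A⁻]/[HA] = 0.999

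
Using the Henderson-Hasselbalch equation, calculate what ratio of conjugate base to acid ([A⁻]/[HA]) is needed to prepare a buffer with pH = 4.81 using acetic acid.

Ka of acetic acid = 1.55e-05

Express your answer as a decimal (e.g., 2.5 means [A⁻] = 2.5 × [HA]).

pKa = -log(1.55e-05) = 4.8097. pH = pKa + log([A⁻]/[HA]), so log([A⁻]/[HA]) = pH − pKa = 4.81 − 4.8097 = 0.0003. [A⁻]/[HA] = 10^(0.0003) = 1.00

[A⁻]/[HA] = 1.00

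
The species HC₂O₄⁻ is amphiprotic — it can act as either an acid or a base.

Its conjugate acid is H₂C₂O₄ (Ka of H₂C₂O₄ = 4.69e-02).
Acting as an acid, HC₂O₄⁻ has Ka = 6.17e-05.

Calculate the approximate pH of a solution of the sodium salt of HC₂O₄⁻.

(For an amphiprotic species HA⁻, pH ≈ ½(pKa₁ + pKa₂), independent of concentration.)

pKa₁ = -log(4.69e-02) = 1.33; pKa₂ = -log(6.17e-05) = 4.21. For an amphiprotic species, pH ≈ ½(pKa₁ + pKa₂) = ½(1.33 + 4.21) = 2.77.

pH = 2.77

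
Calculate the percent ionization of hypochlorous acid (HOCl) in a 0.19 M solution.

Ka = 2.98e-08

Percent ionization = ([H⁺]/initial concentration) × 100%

Using Ka equilibrium: x² + Ka×x - Ka×C = 0. Solving: [H⁺] = 7.5231e-05. Percent = (7.5231e-05/0.19) × 100

Percent ionization = 0.0396%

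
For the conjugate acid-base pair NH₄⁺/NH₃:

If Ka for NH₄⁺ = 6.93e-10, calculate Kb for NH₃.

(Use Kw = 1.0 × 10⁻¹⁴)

For a conjugate pair Ka × Kb = Kw, so Kb = Kw/Ka = 1.0 × 10⁻¹⁴ / 6.93e-10 = 1.44e-05.

K_b = 1.44e-05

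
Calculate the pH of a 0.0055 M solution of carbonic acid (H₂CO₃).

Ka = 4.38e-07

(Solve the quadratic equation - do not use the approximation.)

x² + Ka×x - Ka×C = 0. Using quadratic formula: [H⁺] = 4.8863e-05

pH = 4.31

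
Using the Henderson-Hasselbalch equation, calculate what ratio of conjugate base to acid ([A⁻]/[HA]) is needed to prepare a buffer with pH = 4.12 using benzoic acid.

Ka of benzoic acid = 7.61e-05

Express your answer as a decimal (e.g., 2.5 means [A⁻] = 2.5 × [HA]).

pKa = -log(7.61e-05) = 4.1186. pH = pKa + log([A⁻]/[HA]), so log([A⁻]/[HA]) = pH − pKa = 4.12 − 4.1186 = 0.0014. [A⁻]/[HA] = 10^(0.0014) = 1.00

[A⁻]/[HA] = 1.00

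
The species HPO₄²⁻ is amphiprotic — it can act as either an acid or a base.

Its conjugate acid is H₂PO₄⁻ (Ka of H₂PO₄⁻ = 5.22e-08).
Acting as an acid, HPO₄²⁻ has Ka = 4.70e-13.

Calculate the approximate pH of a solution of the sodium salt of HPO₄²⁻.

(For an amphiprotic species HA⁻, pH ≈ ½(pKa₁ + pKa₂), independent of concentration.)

pKa₁ = -log(5.22e-08) = 7.28; pKa₂ = -log(4.70e-13) = 12.33. For an amphiprotic species, pH ≈ ½(pKa₁ + pKa₂) = ½(7.28 + 12.33) = 9.81.

pH = 9.81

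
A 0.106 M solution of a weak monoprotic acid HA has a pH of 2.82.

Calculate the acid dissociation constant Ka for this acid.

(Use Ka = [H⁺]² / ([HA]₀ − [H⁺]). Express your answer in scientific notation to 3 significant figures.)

[H⁺] = 10^(−pH) = 10^(−2.82) = 1.514e-03 M. For HA ⇌ H⁺ + A⁻, Ka = [H⁺][A⁻]/[HA] = [H⁺]² / ([HA]₀ − [H⁺]) = (1.514e-03)² / (0.106 − 1.514e-03) = 2.19e-05.

K_a = 2.19e-05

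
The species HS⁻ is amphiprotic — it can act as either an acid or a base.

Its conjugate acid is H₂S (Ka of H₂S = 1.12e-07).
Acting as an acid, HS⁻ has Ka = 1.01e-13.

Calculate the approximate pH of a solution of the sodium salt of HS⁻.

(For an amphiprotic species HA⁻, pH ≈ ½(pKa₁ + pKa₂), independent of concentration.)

pKa₁ = -log(1.12e-07) = 6.95; pKa₂ = -log(1.01e-13) = 13.00. For an amphiprotic species, pH ≈ ½(pKa₁ + pKa₂) = ½(6.95 + 13.00) = 9.97.

pH = 9.97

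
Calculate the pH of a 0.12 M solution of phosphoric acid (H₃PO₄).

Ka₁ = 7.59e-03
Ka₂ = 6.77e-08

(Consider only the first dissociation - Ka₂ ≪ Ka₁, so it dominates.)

First dissociation dominates. From Ka₁ = [H⁺][HA⁻]/[H₂A], x² + Ka₁·x − Ka₁·C = 0 with C = 0.12 M and Ka₁ = 7.59e-03. Solving: [H⁺] = (−Ka₁ + √(Ka₁² + 4·Ka₁·C)) / 2 = 2.6622e-02 M. pH = -log(2.6622e-02) = 1.57.

pH = 1.57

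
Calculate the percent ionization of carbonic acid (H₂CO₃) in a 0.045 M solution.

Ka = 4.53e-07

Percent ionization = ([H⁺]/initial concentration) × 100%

Using Ka equilibrium: x² + Ka×x - Ka×C = 0. Solving: [H⁺] = 1.4255e-04. Percent = (1.4255e-04/0.045) × 100

Percent ionization = 0.317%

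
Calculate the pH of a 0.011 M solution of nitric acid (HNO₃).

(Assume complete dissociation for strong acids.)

[H⁺] = 0.011 M for strong acid. pH = -log[H⁺] = -log(0.011)

pH = 1.96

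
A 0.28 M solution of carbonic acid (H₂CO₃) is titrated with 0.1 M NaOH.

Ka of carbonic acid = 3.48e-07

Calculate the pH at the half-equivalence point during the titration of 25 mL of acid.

At half-equivalence [HA] = [A⁻], so Henderson-Hasselbalch gives pH = pKa = -log(3.48e-07) = 6.46.

pH = pKa = 6.46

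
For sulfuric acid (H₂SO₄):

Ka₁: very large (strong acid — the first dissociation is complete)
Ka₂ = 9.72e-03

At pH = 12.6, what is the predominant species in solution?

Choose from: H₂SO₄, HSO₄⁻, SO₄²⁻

The first dissociation is complete, so H₂SO₄ itself is never the predominant species in water; pKa₂ = -log(9.72e-03) = 2.01. For a polyprotic acid the predominant species crosses at each pKa: below pKa_n the protonated form dominates, above it the deprotonated form does. At pH = 12.6, the predominant species is SO₄²⁻.

SO₄²⁻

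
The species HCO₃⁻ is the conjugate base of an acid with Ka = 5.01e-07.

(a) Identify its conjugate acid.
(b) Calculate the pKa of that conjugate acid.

(a) The conjugate acid is formed by adding one H⁺ to HCO₃⁻, giving H₂CO₃. (b) pKa = -log(Ka) = -log(5.01e-07) = 6.30.

Conjugate acid: H₂CO₃; pK_a = 6.30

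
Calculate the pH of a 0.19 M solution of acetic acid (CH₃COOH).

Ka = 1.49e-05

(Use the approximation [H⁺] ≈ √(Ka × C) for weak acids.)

[H⁺] = √(Ka × C) = √(1.49e-05 × 0.19) = 1.6826e-03. pH = -log(1.6826e-03)

pH = 2.77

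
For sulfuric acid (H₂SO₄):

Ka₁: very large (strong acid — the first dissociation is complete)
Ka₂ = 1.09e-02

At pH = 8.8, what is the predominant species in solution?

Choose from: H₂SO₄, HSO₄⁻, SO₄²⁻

The first dissociation is complete, so H₂SO₄ itself is never the predominant species in water; pKa₂ = -log(1.09e-02) = 1.96. For a polyprotic acid the predominant species crosses at each pKa: below pKa_n the protonated form dominates, above it the deprotonated form does. At pH = 8.8, the predominant species is SO₄²⁻.

SO₄²⁻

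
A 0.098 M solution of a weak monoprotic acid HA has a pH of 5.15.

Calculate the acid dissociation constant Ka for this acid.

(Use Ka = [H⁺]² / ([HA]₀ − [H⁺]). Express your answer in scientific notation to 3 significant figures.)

[H⁺] = 10^(−pH) = 10^(−5.15) = 7.079e-06 M. For HA ⇌ H⁺ + A⁻, Ka = [H⁺][A⁻]/[HA] = [H⁺]² / ([HA]₀ − [H⁺]) = (7.079e-06)² / (0.098 − 7.079e-06) = 5.11e-10.

K_a = 5.11e-10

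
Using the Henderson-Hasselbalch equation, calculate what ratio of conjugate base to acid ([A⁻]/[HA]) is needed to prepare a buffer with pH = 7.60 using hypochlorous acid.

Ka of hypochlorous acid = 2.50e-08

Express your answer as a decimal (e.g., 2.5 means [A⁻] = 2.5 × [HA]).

pKa = -log(2.50e-08) = 7.6021. pH = pKa + log([A⁻]/[HA]), so log([A⁻]/[HA]) = pH − pKa = 7.60 − 7.6021 = -0.0021. [A⁻]/[HA] = 10^(-0.0021) = 0.995

[A⁻]/[HA] = 0.995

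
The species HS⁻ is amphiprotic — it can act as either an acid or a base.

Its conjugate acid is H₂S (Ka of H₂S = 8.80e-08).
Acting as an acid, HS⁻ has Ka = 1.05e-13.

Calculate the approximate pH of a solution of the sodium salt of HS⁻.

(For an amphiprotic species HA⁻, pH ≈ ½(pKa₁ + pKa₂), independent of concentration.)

pKa₁ = -log(8.80e-08) = 7.06; pKa₂ = -log(1.05e-13) = 12.98. For an amphiprotic species, pH ≈ ½(pKa₁ + pKa₂) = ½(7.06 + 12.98) = 10.02.

pH = 10.02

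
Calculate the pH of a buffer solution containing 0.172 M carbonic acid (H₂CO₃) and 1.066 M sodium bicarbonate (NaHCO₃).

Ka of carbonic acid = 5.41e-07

pKa = -log(5.41e-07) = 6.27. pH = pKa + log([A⁻]/[HA]) = 6.27 + log(1.066/0.172)

pH = 7.06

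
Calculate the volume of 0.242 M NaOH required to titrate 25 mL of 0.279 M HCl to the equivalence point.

At equivalence: moles acid = moles base. moles HCl = 0.279 × 25/1000 = 0.006975 mol. V_base = moles / 0.242 × 1000 = 28.8 mL.

V_{base} = 28.8 mL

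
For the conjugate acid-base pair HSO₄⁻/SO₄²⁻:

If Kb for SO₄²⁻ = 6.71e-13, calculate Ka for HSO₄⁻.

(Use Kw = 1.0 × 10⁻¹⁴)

For a conjugate pair Ka × Kb = Kw, so Ka = Kw/Kb = 1.0 × 10⁻¹⁴ / 6.71e-13 = 1.49e-02.

K_a = 1.49e-02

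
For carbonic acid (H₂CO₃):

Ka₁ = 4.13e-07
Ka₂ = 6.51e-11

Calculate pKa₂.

pKa₂ = -log(Ka₂) = -log(6.51e-11) = 10.19.

pK_{a2} = 10.19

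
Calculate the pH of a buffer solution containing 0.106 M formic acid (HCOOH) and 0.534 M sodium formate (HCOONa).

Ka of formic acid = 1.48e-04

pKa = -log(1.48e-04) = 3.83. pH = pKa + log([A⁻]/[HA]) = 3.83 + log(0.534/0.106)

pH = 4.53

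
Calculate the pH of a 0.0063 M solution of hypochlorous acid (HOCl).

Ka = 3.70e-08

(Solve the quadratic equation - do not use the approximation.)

x² + Ka×x - Ka×C = 0. Using quadratic formula: [H⁺] = 1.5249e-05

pH = 4.82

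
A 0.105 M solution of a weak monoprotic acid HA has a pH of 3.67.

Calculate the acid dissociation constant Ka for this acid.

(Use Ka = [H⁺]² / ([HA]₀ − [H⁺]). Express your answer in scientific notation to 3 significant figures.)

[H⁺] = 10^(−pH) = 10^(−3.67) = 2.138e-04 M. For HA ⇌ H⁺ + A⁻, Ka = [H⁺][A⁻]/[HA] = [H⁺]² / ([HA]₀ − [H⁺]) = (2.138e-04)² / (0.105 − 2.138e-04) = 4.36e-07.

K_a = 4.36e-07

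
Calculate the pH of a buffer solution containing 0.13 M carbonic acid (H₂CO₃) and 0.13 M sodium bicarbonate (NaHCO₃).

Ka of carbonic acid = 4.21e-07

pKa = -log(4.21e-07) = 6.38. pH = pKa + log([A⁻]/[HA]) = 6.38 + log(0.13/0.13)

pH = 6.38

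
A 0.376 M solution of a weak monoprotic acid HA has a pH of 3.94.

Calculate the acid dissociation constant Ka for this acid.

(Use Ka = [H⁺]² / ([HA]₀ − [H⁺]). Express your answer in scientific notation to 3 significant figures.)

[H⁺] = 10^(−pH) = 10^(−3.94) = 1.148e-04 M. For HA ⇌ H⁺ + A⁻, Ka = [H⁺][A⁻]/[HA] = [H⁺]² / ([HA]₀ − [H⁺]) = (1.148e-04)² / (0.376 − 1.148e-04) = 3.51e-08.

K_a = 3.51e-08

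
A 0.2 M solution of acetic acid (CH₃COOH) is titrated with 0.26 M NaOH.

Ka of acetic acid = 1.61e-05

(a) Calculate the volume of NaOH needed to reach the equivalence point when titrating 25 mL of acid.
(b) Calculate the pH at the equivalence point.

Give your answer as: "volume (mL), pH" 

moles acid = 0.2 × 25/1000 = 0.005 mol; V_base = moles/0.26 × 1000 = 19.2 mL. At equivalence only the conjugate base is present: [A⁻] = 0.005/0.044 = 1.1304e-01 M. Kb = Kw/Ka = 6.21e-10; [OH⁻] = √(Kb × [A⁻]) = 8.3793e-06; pOH = 5.08; pH = 14 - pOH = 8.92.

V = 19.2 mL, pH = 8.92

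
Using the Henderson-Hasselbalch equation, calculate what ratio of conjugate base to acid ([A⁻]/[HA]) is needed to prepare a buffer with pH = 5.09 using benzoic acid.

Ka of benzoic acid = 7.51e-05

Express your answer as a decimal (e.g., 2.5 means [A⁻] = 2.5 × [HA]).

pKa = -log(7.51e-05) = 4.1244. pH = pKa + log([A⁻]/[HA]), so log([A⁻]/[HA]) = pH − pKa = 5.09 − 4.1244 = 0.9656. [A⁻]/[HA] = 10^(0.9656) = 9.24

[A⁻]/[HA] = 9.24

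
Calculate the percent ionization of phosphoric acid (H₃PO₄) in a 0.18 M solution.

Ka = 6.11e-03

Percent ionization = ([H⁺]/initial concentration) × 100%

Using Ka equilibrium: x² + Ka×x - Ka×C = 0. Solving: [H⁺] = 3.0249e-02. Percent = (3.0249e-02/0.18) × 100

Percent ionization = 16.8%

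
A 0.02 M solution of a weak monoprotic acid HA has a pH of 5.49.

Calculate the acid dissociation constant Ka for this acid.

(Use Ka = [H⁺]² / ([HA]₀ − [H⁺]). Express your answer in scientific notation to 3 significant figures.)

[H⁺] = 10^(−pH) = 10^(−5.49) = 3.236e-06 M. For HA ⇌ H⁺ + A⁻, Ka = [H⁺][A⁻]/[HA] = [H⁺]² / ([HA]₀ − [H⁺]) = (3.236e-06)² / (0.02 − 3.236e-06) = 5.24e-10.

K_a = 5.24e-10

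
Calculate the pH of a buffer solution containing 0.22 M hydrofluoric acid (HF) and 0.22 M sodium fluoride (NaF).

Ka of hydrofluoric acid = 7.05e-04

pKa = -log(7.05e-04) = 3.15. pH = pKa + log([A⁻]/[HA]) = 3.15 + log(0.22/0.22)

pH = 3.15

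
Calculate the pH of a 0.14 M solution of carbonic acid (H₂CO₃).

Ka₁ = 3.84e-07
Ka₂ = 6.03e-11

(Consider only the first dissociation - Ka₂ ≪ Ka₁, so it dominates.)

First dissociation dominates. From Ka₁ = [H⁺][HA⁻]/[H₂A], x² + Ka₁·x − Ka₁·C = 0 with C = 0.14 M and Ka₁ = 3.84e-07. Solving: [H⁺] = (−Ka₁ + √(Ka₁² + 4·Ka₁·C)) / 2 = 2.3167e-04 M. pH = -log(2.3167e-04) = 3.64.

pH = 3.64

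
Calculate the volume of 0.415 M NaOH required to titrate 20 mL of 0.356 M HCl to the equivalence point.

At equivalence: moles acid = moles base. moles HCl = 0.356 × 20/1000 = 0.00712 mol. V_base = moles / 0.415 × 1000 = 17.2 mL.

V_{base} = 17.2 mL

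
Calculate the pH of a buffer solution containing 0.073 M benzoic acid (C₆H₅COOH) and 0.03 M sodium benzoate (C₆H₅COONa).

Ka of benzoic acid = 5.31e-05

pKa = -log(5.31e-05) = 4.27. pH = pKa + log([A⁻]/[HA]) = 4.27 + log(0.03/0.073)

pH = 3.89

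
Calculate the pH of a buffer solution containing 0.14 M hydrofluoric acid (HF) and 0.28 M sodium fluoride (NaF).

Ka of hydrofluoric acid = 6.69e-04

pKa = -log(6.69e-04) = 3.17. pH = pKa + log([A⁻]/[HA]) = 3.17 + log(0.28/0.14)

pH = 3.48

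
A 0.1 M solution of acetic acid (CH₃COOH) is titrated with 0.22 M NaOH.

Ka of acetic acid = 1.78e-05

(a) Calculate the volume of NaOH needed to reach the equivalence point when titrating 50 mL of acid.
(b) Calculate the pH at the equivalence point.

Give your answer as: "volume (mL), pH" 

moles acid = 0.1 × 50/1000 = 0.005 mol; V_base = moles/0.22 × 1000 = 22.7 mL. At equivalence only the conjugate base is present: [A⁻] = 0.005/0.073 = 6.8750e-02 M. Kb = Kw/Ka = 5.62e-10; [OH⁻] = √(Kb × [A⁻]) = 6.2148e-06; pOH = 5.21; pH = 14 - pOH = 8.79.

V = 22.7 mL, pH = 8.79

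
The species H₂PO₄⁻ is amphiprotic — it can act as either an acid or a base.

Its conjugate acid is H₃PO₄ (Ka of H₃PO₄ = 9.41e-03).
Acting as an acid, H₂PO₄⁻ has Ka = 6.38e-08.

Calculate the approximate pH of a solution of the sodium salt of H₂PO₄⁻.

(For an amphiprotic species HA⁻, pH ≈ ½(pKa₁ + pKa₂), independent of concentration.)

pKa₁ = -log(9.41e-03) = 2.03; pKa₂ = -log(6.38e-08) = 7.20. For an amphiprotic species, pH ≈ ½(pKa₁ + pKa₂) = ½(2.03 + 7.20) = 4.61.

pH = 4.61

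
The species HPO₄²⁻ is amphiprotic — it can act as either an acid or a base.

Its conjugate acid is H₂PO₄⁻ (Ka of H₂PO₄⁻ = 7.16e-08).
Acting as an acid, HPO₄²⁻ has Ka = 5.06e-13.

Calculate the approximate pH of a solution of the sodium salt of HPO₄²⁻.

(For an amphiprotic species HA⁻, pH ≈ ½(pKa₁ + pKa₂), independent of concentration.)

pKa₁ = -log(7.16e-08) = 7.15; pKa₂ = -log(5.06e-13) = 12.30. For an amphiprotic species, pH ≈ ½(pKa₁ + pKa₂) = ½(7.15 + 12.30) = 9.72.

pH = 9.72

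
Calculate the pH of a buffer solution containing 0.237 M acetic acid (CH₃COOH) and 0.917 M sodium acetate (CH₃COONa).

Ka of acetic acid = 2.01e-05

pKa = -log(2.01e-05) = 4.70. pH = pKa + log([A⁻]/[HA]) = 4.70 + log(0.917/0.237)

pH = 5.28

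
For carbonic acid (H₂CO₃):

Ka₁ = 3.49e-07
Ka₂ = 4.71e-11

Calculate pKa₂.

pKa₂ = -log(Ka₂) = -log(4.71e-11) = 10.33.

pK_{a2} = 10.33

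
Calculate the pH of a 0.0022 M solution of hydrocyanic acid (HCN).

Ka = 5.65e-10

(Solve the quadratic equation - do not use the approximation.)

x² + Ka×x - Ka×C = 0. Using quadratic formula: [H⁺] = 1.1146e-06

pH = 5.95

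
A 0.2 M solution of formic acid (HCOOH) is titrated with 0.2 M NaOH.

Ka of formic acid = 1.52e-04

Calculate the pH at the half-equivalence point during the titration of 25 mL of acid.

At half-equivalence [HA] = [A⁻], so Henderson-Hasselbalch gives pH = pKa = -log(1.52e-04) = 3.82.

pH = pKa = 3.82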